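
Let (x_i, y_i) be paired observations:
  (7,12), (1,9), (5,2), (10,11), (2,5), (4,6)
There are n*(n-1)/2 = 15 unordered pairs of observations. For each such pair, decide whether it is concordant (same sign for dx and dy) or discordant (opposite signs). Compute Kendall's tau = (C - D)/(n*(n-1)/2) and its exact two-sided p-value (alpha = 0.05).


Step 1: Enumerate the 15 unordered pairs (i,j) with i<j and classify each by sign(x_j-x_i) * sign(y_j-y_i).
  (1,2):dx=-6,dy=-3->C; (1,3):dx=-2,dy=-10->C; (1,4):dx=+3,dy=-1->D; (1,5):dx=-5,dy=-7->C
  (1,6):dx=-3,dy=-6->C; (2,3):dx=+4,dy=-7->D; (2,4):dx=+9,dy=+2->C; (2,5):dx=+1,dy=-4->D
  (2,6):dx=+3,dy=-3->D; (3,4):dx=+5,dy=+9->C; (3,5):dx=-3,dy=+3->D; (3,6):dx=-1,dy=+4->D
  (4,5):dx=-8,dy=-6->C; (4,6):dx=-6,dy=-5->C; (5,6):dx=+2,dy=+1->C
Step 2: C = 9, D = 6, total pairs = 15.
Step 3: tau = (C - D)/(n(n-1)/2) = (9 - 6)/15 = 0.200000.
Step 4: Exact two-sided p-value (enumerate n! = 720 permutations of y under H0): p = 0.719444.
Step 5: alpha = 0.05. fail to reject H0.

tau_b = 0.2000 (C=9, D=6), p = 0.719444, fail to reject H0.


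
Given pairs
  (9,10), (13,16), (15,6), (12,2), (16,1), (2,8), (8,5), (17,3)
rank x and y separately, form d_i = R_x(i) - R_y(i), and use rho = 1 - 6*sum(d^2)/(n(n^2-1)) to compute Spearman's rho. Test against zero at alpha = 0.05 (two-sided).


Step 1: Rank x and y separately (midranks; no ties here).
rank(x): 9->3, 13->5, 15->6, 12->4, 16->7, 2->1, 8->2, 17->8
rank(y): 10->7, 16->8, 6->5, 2->2, 1->1, 8->6, 5->4, 3->3
Step 2: d_i = R_x(i) - R_y(i); compute d_i^2.
  (3-7)^2=16, (5-8)^2=9, (6-5)^2=1, (4-2)^2=4, (7-1)^2=36, (1-6)^2=25, (2-4)^2=4, (8-3)^2=25
sum(d^2) = 120.
Step 3: rho = 1 - 6*120 / (8*(8^2 - 1)) = 1 - 720/504 = -0.428571.
Step 4: Under H0, t = rho * sqrt((n-2)/(1-rho^2)) = -1.1619 ~ t(6).
Step 5: Two-sided p-value from the t-distribution with 6 df = 0.289403.
Step 6: alpha = 0.05. fail to reject H0.

rho = -0.4286, p = 0.289403, fail to reject H0 at alpha = 0.05.


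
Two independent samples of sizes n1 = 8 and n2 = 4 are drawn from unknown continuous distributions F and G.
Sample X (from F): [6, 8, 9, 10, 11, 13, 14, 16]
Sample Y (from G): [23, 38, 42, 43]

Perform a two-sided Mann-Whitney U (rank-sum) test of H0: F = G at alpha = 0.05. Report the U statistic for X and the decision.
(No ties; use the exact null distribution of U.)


Step 1: Combine and sort all 12 observations; assign midranks.
sorted (value, group): (6,X), (8,X), (9,X), (10,X), (11,X), (13,X), (14,X), (16,X), (23,Y), (38,Y), (42,Y), (43,Y)
ranks: 6->1, 8->2, 9->3, 10->4, 11->5, 13->6, 14->7, 16->8, 23->9, 38->10, 42->11, 43->12
Step 2: Rank sum for X: R1 = 1 + 2 + 3 + 4 + 5 + 6 + 7 + 8 = 36.
Step 3: U_X = R1 - n1(n1+1)/2 = 36 - 8*9/2 = 36 - 36 = 0.
       U_Y = n1*n2 - U_X = 32 - 0 = 32.
Step 4: No ties, so the exact null distribution of U (based on enumerating the C(12,8) = 495 equally likely rank assignments) gives the two-sided p-value.
Step 5: p-value = 0.004040; compare to alpha = 0.05. reject H0.

U_X = 0, p = 0.004040, reject H0 at alpha = 0.05.


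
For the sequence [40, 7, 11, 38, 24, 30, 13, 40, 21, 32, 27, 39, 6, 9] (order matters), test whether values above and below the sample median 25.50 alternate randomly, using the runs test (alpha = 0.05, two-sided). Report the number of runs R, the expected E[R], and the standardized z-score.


Step 1: Compute median = 25.50; label A = above, B = below.
Labels in order: ABBABABABAAABB  (n_A = 7, n_B = 7)
Step 2: Count runs R = 10.
Step 3: Under H0 (random ordering), E[R] = 2*n_A*n_B/(n_A+n_B) + 1 = 2*7*7/14 + 1 = 8.0000.
        Var[R] = 2*n_A*n_B*(2*n_A*n_B - n_A - n_B) / ((n_A+n_B)^2 * (n_A+n_B-1)) = 8232/2548 = 3.2308.
        SD[R] = 1.7974.
Step 4: Continuity-corrected z = (R - 0.5 - E[R]) / SD[R] = (10 - 0.5 - 8.0000) / 1.7974 = 0.8345.
Step 5: Two-sided p-value via normal approximation = 2*(1 - Phi(|z|)) = 0.403986.
Step 6: alpha = 0.05. fail to reject H0.

R = 10, z = 0.8345, p = 0.403986, fail to reject H0.


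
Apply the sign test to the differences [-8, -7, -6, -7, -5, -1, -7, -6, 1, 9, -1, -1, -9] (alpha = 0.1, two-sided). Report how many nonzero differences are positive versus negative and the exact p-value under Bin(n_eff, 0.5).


Step 1: Discard zero differences. Original n = 13; n_eff = number of nonzero differences = 13.
Nonzero differences (with sign): -8, -7, -6, -7, -5, -1, -7, -6, +1, +9, -1, -1, -9
Step 2: Count signs: positive = 2, negative = 11.
Step 3: Under H0: P(positive) = 0.5, so the number of positives S ~ Bin(13, 0.5).
Step 4: Two-sided exact p-value = sum of Bin(13,0.5) probabilities at or below the observed probability = 0.022461.
Step 5: alpha = 0.1. reject H0.

n_eff = 13, pos = 2, neg = 11, p = 0.022461, reject H0.


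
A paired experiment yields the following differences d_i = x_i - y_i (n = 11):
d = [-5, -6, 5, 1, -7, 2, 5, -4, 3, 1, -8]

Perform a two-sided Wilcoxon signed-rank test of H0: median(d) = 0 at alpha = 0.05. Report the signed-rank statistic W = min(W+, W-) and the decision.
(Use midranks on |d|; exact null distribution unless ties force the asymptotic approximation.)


Step 1: Drop any zero differences (none here) and take |d_i|.
|d| = [5, 6, 5, 1, 7, 2, 5, 4, 3, 1, 8]
Step 2: Midrank |d_i| (ties get averaged ranks).
ranks: |5|->7, |6|->9, |5|->7, |1|->1.5, |7|->10, |2|->3, |5|->7, |4|->5, |3|->4, |1|->1.5, |8|->11
Step 3: Attach original signs; sum ranks with positive sign and with negative sign.
W+ = 7 + 1.5 + 3 + 7 + 4 + 1.5 = 24
W- = 7 + 9 + 10 + 5 + 11 = 42
(Check: W+ + W- = 66 should equal n(n+1)/2 = 66.)
Step 4: Test statistic W = min(W+, W-) = 24.
Step 5: Ties in |d|, so use the tie-corrected normal approximation.
        E[W] = n(n+1)/4 = 11*12/4 = 33.
        Tie groups: |d|=1 (t=2), |d|=5 (t=3); sum(t^3 - t) = 30.
        Var[W] = n(n+1)(2n+1)/24 - sum(t^3-t)/48 = 3036/24 - 30/48 = 125.875.
        z = (W - E[W]) / sqrt(Var[W]) = (24 - 33) / 11.2194 = -0.8022.
        Two-sided p = 2*Phi(z) = 0.422448.
Step 6: alpha = 0.05. fail to reject H0.

W+ = 24, W- = 42, W = min = 24, p = 0.422448, fail to reject H0.


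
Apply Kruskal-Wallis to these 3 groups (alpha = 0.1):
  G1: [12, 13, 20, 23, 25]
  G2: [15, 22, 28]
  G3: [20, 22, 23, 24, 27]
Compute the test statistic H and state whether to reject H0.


Step 1: Combine all N = 13 observations and assign midranks.
sorted (value, group, rank): (12,G1,1), (13,G1,2), (15,G2,3), (20,G1,4.5), (20,G3,4.5), (22,G2,6.5), (22,G3,6.5), (23,G1,8.5), (23,G3,8.5), (24,G3,10), (25,G1,11), (27,G3,12), (28,G2,13)
Step 2: Sum ranks within each group.
R_1 = 27 (n_1 = 5)
R_2 = 22.5 (n_2 = 3)
R_3 = 41.5 (n_3 = 5)
Step 3: H = 12/(N(N+1)) * sum(R_i^2/n_i) - 3(N+1)
     = 12/(13*14) * (27^2/5 + 22.5^2/3 + 41.5^2/5) - 3*14
     = 0.065934 * 659 - 42
     = 1.450549.
Step 4: Ties present; correction factor C = 1 - 18/(13^3 - 13) = 0.991758. Corrected H = 1.450549 / 0.991758 = 1.462604.
Step 5: Under H0, H ~ chi^2(2); p-value = 0.481282.
Step 6: alpha = 0.1. fail to reject H0.

H = 1.4626, df = 2, p = 0.481282, fail to reject H0.


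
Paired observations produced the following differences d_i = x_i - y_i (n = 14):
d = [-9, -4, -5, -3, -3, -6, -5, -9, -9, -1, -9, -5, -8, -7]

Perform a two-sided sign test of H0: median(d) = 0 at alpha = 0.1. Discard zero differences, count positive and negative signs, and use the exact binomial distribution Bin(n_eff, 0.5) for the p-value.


Step 1: Discard zero differences. Original n = 14; n_eff = number of nonzero differences = 14.
Nonzero differences (with sign): -9, -4, -5, -3, -3, -6, -5, -9, -9, -1, -9, -5, -8, -7
Step 2: Count signs: positive = 0, negative = 14.
Step 3: Under H0: P(positive) = 0.5, so the number of positives S ~ Bin(14, 0.5).
Step 4: Two-sided exact p-value = sum of Bin(14,0.5) probabilities at or below the observed probability = 0.000122.
Step 5: alpha = 0.1. reject H0.

n_eff = 14, pos = 0, neg = 14, p = 0.000122, reject H0.


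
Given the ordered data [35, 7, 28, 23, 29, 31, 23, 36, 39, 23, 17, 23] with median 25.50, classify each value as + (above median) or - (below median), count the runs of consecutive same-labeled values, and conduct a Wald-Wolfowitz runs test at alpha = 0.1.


Step 1: Compute median = 25.50; label A = above, B = below.
Labels in order: ABABAABAABBB  (n_A = 6, n_B = 6)
Step 2: Count runs R = 8.
Step 3: Under H0 (random ordering), E[R] = 2*n_A*n_B/(n_A+n_B) + 1 = 2*6*6/12 + 1 = 7.0000.
        Var[R] = 2*n_A*n_B*(2*n_A*n_B - n_A - n_B) / ((n_A+n_B)^2 * (n_A+n_B-1)) = 4320/1584 = 2.7273.
        SD[R] = 1.6514.
Step 4: Continuity-corrected z = (R - 0.5 - E[R]) / SD[R] = (8 - 0.5 - 7.0000) / 1.6514 = 0.3028.
Step 5: Two-sided p-value via normal approximation = 2*(1 - Phi(|z|)) = 0.762069.
Step 6: alpha = 0.1. fail to reject H0.

R = 8, z = 0.3028, p = 0.762069, fail to reject H0.


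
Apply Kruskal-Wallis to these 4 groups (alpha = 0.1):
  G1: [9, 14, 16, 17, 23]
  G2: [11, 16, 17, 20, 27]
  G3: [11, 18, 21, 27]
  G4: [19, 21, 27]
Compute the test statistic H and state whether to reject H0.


Step 1: Combine all N = 17 observations and assign midranks.
sorted (value, group, rank): (9,G1,1), (11,G2,2.5), (11,G3,2.5), (14,G1,4), (16,G1,5.5), (16,G2,5.5), (17,G1,7.5), (17,G2,7.5), (18,G3,9), (19,G4,10), (20,G2,11), (21,G3,12.5), (21,G4,12.5), (23,G1,14), (27,G2,16), (27,G3,16), (27,G4,16)
Step 2: Sum ranks within each group.
R_1 = 32 (n_1 = 5)
R_2 = 42.5 (n_2 = 5)
R_3 = 40 (n_3 = 4)
R_4 = 38.5 (n_4 = 3)
Step 3: H = 12/(N(N+1)) * sum(R_i^2/n_i) - 3(N+1)
     = 12/(17*18) * (32^2/5 + 42.5^2/5 + 40^2/4 + 38.5^2/3) - 3*18
     = 0.039216 * 1460.13 - 54
     = 3.260131.
Step 4: Ties present; correction factor C = 1 - 48/(17^3 - 17) = 0.990196. Corrected H = 3.260131 / 0.990196 = 3.292409.
Step 5: Under H0, H ~ chi^2(3); p-value = 0.348701.
Step 6: alpha = 0.1. fail to reject H0.

H = 3.2924, df = 3, p = 0.348701, fail to reject H0.


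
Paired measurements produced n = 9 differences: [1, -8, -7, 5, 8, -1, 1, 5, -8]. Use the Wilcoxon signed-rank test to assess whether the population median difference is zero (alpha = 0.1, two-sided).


Step 1: Drop any zero differences (none here) and take |d_i|.
|d| = [1, 8, 7, 5, 8, 1, 1, 5, 8]
Step 2: Midrank |d_i| (ties get averaged ranks).
ranks: |1|->2, |8|->8, |7|->6, |5|->4.5, |8|->8, |1|->2, |1|->2, |5|->4.5, |8|->8
Step 3: Attach original signs; sum ranks with positive sign and with negative sign.
W+ = 2 + 4.5 + 8 + 2 + 4.5 = 21
W- = 8 + 6 + 2 + 8 = 24
(Check: W+ + W- = 45 should equal n(n+1)/2 = 45.)
Step 4: Test statistic W = min(W+, W-) = 21.
Step 5: Ties in |d|, so use the tie-corrected normal approximation.
        E[W] = n(n+1)/4 = 9*10/4 = 22.5.
        Tie groups: |d|=1 (t=3), |d|=5 (t=2), |d|=8 (t=3); sum(t^3 - t) = 54.
        Var[W] = n(n+1)(2n+1)/24 - sum(t^3-t)/48 = 1710/24 - 54/48 = 70.125.
        z = (W - E[W]) / sqrt(Var[W]) = (21 - 22.5) / 8.3741 = -0.1791.
        Two-sided p = 2*Phi(z) = 0.857840.
Step 6: alpha = 0.1. fail to reject H0.

W+ = 21, W- = 24, W = min = 21, p = 0.857840, fail to reject H0.


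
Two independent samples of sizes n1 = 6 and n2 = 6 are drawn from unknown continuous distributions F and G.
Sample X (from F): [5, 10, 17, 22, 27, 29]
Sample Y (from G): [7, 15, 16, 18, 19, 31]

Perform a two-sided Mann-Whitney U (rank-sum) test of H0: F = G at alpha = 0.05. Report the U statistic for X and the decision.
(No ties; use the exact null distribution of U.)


Step 1: Combine and sort all 12 observations; assign midranks.
sorted (value, group): (5,X), (7,Y), (10,X), (15,Y), (16,Y), (17,X), (18,Y), (19,Y), (22,X), (27,X), (29,X), (31,Y)
ranks: 5->1, 7->2, 10->3, 15->4, 16->5, 17->6, 18->7, 19->8, 22->9, 27->10, 29->11, 31->12
Step 2: Rank sum for X: R1 = 1 + 3 + 6 + 9 + 10 + 11 = 40.
Step 3: U_X = R1 - n1(n1+1)/2 = 40 - 6*7/2 = 40 - 21 = 19.
       U_Y = n1*n2 - U_X = 36 - 19 = 17.
Step 4: No ties, so the exact null distribution of U (based on enumerating the C(12,6) = 924 equally likely rank assignments) gives the two-sided p-value.
Step 5: p-value = 0.937229; compare to alpha = 0.05. fail to reject H0.

U_X = 19, p = 0.937229, fail to reject H0 at alpha = 0.05.


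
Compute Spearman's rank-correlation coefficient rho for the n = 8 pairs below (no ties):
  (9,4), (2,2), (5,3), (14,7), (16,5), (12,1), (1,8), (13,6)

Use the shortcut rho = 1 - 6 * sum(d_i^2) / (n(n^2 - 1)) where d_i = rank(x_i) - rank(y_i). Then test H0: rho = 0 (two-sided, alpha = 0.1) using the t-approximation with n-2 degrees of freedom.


Step 1: Rank x and y separately (midranks; no ties here).
rank(x): 9->4, 2->2, 5->3, 14->7, 16->8, 12->5, 1->1, 13->6
rank(y): 4->4, 2->2, 3->3, 7->7, 5->5, 1->1, 8->8, 6->6
Step 2: d_i = R_x(i) - R_y(i); compute d_i^2.
  (4-4)^2=0, (2-2)^2=0, (3-3)^2=0, (7-7)^2=0, (8-5)^2=9, (5-1)^2=16, (1-8)^2=49, (6-6)^2=0
sum(d^2) = 74.
Step 3: rho = 1 - 6*74 / (8*(8^2 - 1)) = 1 - 444/504 = 0.119048.
Step 4: Under H0, t = rho * sqrt((n-2)/(1-rho^2)) = 0.2937 ~ t(6).
Step 5: Two-sided p-value from the t-distribution with 6 df = 0.778886.
Step 6: alpha = 0.1. fail to reject H0.

rho = 0.1190, p = 0.778886, fail to reject H0 at alpha = 0.1.


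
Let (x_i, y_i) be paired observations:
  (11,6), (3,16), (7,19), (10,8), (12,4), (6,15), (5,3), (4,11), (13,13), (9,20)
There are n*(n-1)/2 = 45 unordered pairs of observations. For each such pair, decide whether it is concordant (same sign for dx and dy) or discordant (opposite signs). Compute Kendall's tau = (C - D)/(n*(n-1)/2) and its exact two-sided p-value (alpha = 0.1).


Step 1: Enumerate the 45 unordered pairs (i,j) with i<j and classify each by sign(x_j-x_i) * sign(y_j-y_i).
  (1,2):dx=-8,dy=+10->D; (1,3):dx=-4,dy=+13->D; (1,4):dx=-1,dy=+2->D; (1,5):dx=+1,dy=-2->D
  (1,6):dx=-5,dy=+9->D; (1,7):dx=-6,dy=-3->C; (1,8):dx=-7,dy=+5->D; (1,9):dx=+2,dy=+7->C
  (1,10):dx=-2,dy=+14->D; (2,3):dx=+4,dy=+3->C; (2,4):dx=+7,dy=-8->D; (2,5):dx=+9,dy=-12->D
  (2,6):dx=+3,dy=-1->D; (2,7):dx=+2,dy=-13->D; (2,8):dx=+1,dy=-5->D; (2,9):dx=+10,dy=-3->D
  (2,10):dx=+6,dy=+4->C; (3,4):dx=+3,dy=-11->D; (3,5):dx=+5,dy=-15->D; (3,6):dx=-1,dy=-4->C
  (3,7):dx=-2,dy=-16->C; (3,8):dx=-3,dy=-8->C; (3,9):dx=+6,dy=-6->D; (3,10):dx=+2,dy=+1->C
  (4,5):dx=+2,dy=-4->D; (4,6):dx=-4,dy=+7->D; (4,7):dx=-5,dy=-5->C; (4,8):dx=-6,dy=+3->D
  (4,9):dx=+3,dy=+5->C; (4,10):dx=-1,dy=+12->D; (5,6):dx=-6,dy=+11->D; (5,7):dx=-7,dy=-1->C
  (5,8):dx=-8,dy=+7->D; (5,9):dx=+1,dy=+9->C; (5,10):dx=-3,dy=+16->D; (6,7):dx=-1,dy=-12->C
  (6,8):dx=-2,dy=-4->C; (6,9):dx=+7,dy=-2->D; (6,10):dx=+3,dy=+5->C; (7,8):dx=-1,dy=+8->D
  (7,9):dx=+8,dy=+10->C; (7,10):dx=+4,dy=+17->C; (8,9):dx=+9,dy=+2->C; (8,10):dx=+5,dy=+9->C
  (9,10):dx=-4,dy=+7->D
Step 2: C = 19, D = 26, total pairs = 45.
Step 3: tau = (C - D)/(n(n-1)/2) = (19 - 26)/45 = -0.155556.
Step 4: Exact two-sided p-value (enumerate n! = 3628800 permutations of y under H0): p = 0.600654.
Step 5: alpha = 0.1. fail to reject H0.

tau_b = -0.1556 (C=19, D=26), p = 0.600654, fail to reject H0.


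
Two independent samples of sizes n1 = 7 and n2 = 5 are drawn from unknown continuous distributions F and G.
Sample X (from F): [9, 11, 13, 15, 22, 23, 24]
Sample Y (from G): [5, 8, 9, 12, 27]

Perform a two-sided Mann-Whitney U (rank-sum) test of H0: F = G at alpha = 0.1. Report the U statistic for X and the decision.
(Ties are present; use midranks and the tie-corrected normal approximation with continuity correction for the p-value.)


Step 1: Combine and sort all 12 observations; assign midranks.
sorted (value, group): (5,Y), (8,Y), (9,X), (9,Y), (11,X), (12,Y), (13,X), (15,X), (22,X), (23,X), (24,X), (27,Y)
ranks: 5->1, 8->2, 9->3.5, 9->3.5, 11->5, 12->6, 13->7, 15->8, 22->9, 23->10, 24->11, 27->12
Step 2: Rank sum for X: R1 = 3.5 + 5 + 7 + 8 + 9 + 10 + 11 = 53.5.
Step 3: U_X = R1 - n1(n1+1)/2 = 53.5 - 7*8/2 = 53.5 - 28 = 25.5.
       U_Y = n1*n2 - U_X = 35 - 25.5 = 9.5.
Step 4: Ties are present, so use the tie-corrected normal approximation (with continuity correction) for the p-value.
Step 5: p-value = 0.222415; compare to alpha = 0.1. fail to reject H0.

U_X = 25.5, p = 0.222415, fail to reject H0 at alpha = 0.1.


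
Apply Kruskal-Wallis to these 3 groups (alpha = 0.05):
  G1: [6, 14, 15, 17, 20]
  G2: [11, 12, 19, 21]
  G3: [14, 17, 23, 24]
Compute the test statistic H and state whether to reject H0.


Step 1: Combine all N = 13 observations and assign midranks.
sorted (value, group, rank): (6,G1,1), (11,G2,2), (12,G2,3), (14,G1,4.5), (14,G3,4.5), (15,G1,6), (17,G1,7.5), (17,G3,7.5), (19,G2,9), (20,G1,10), (21,G2,11), (23,G3,12), (24,G3,13)
Step 2: Sum ranks within each group.
R_1 = 29 (n_1 = 5)
R_2 = 25 (n_2 = 4)
R_3 = 37 (n_3 = 4)
Step 3: H = 12/(N(N+1)) * sum(R_i^2/n_i) - 3(N+1)
     = 12/(13*14) * (29^2/5 + 25^2/4 + 37^2/4) - 3*14
     = 0.065934 * 666.7 - 42
     = 1.958242.
Step 4: Ties present; correction factor C = 1 - 12/(13^3 - 13) = 0.994505. Corrected H = 1.958242 / 0.994505 = 1.969061.
Step 5: Under H0, H ~ chi^2(2); p-value = 0.373615.
Step 6: alpha = 0.05. fail to reject H0.

H = 1.9691, df = 2, p = 0.373615, fail to reject H0.


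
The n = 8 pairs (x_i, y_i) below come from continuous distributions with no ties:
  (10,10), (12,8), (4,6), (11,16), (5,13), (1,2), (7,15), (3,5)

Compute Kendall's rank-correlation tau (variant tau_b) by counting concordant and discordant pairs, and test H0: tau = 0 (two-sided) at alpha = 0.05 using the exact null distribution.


Step 1: Enumerate the 28 unordered pairs (i,j) with i<j and classify each by sign(x_j-x_i) * sign(y_j-y_i).
  (1,2):dx=+2,dy=-2->D; (1,3):dx=-6,dy=-4->C; (1,4):dx=+1,dy=+6->C; (1,5):dx=-5,dy=+3->D
  (1,6):dx=-9,dy=-8->C; (1,7):dx=-3,dy=+5->D; (1,8):dx=-7,dy=-5->C; (2,3):dx=-8,dy=-2->C
  (2,4):dx=-1,dy=+8->D; (2,5):dx=-7,dy=+5->D; (2,6):dx=-11,dy=-6->C; (2,7):dx=-5,dy=+7->D
  (2,8):dx=-9,dy=-3->C; (3,4):dx=+7,dy=+10->C; (3,5):dx=+1,dy=+7->C; (3,6):dx=-3,dy=-4->C
  (3,7):dx=+3,dy=+9->C; (3,8):dx=-1,dy=-1->C; (4,5):dx=-6,dy=-3->C; (4,6):dx=-10,dy=-14->C
  (4,7):dx=-4,dy=-1->C; (4,8):dx=-8,dy=-11->C; (5,6):dx=-4,dy=-11->C; (5,7):dx=+2,dy=+2->C
  (5,8):dx=-2,dy=-8->C; (6,7):dx=+6,dy=+13->C; (6,8):dx=+2,dy=+3->C; (7,8):dx=-4,dy=-10->C
Step 2: C = 22, D = 6, total pairs = 28.
Step 3: tau = (C - D)/(n(n-1)/2) = (22 - 6)/28 = 0.571429.
Step 4: Exact two-sided p-value (enumerate n! = 40320 permutations of y under H0): p = 0.061012.
Step 5: alpha = 0.05. fail to reject H0.

tau_b = 0.5714 (C=22, D=6), p = 0.061012, fail to reject H0.


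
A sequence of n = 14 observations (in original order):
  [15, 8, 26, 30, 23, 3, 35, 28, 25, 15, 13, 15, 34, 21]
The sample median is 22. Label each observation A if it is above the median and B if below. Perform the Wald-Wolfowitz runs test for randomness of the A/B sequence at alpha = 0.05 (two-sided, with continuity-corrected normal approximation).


Step 1: Compute median = 22; label A = above, B = below.
Labels in order: BBAAABAAABBBAB  (n_A = 7, n_B = 7)
Step 2: Count runs R = 7.
Step 3: Under H0 (random ordering), E[R] = 2*n_A*n_B/(n_A+n_B) + 1 = 2*7*7/14 + 1 = 8.0000.
        Var[R] = 2*n_A*n_B*(2*n_A*n_B - n_A - n_B) / ((n_A+n_B)^2 * (n_A+n_B-1)) = 8232/2548 = 3.2308.
        SD[R] = 1.7974.
Step 4: Continuity-corrected z = (R + 0.5 - E[R]) / SD[R] = (7 + 0.5 - 8.0000) / 1.7974 = -0.2782.
Step 5: Two-sided p-value via normal approximation = 2*(1 - Phi(|z|)) = 0.780879.
Step 6: alpha = 0.05. fail to reject H0.

R = 7, z = -0.2782, p = 0.780879, fail to reject H0.


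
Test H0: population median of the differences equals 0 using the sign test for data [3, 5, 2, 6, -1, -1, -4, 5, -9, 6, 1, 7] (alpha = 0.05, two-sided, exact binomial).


Step 1: Discard zero differences. Original n = 12; n_eff = number of nonzero differences = 12.
Nonzero differences (with sign): +3, +5, +2, +6, -1, -1, -4, +5, -9, +6, +1, +7
Step 2: Count signs: positive = 8, negative = 4.
Step 3: Under H0: P(positive) = 0.5, so the number of positives S ~ Bin(12, 0.5).
Step 4: Two-sided exact p-value = sum of Bin(12,0.5) probabilities at or below the observed probability = 0.387695.
Step 5: alpha = 0.05. fail to reject H0.

n_eff = 12, pos = 8, neg = 4, p = 0.387695, fail to reject H0.


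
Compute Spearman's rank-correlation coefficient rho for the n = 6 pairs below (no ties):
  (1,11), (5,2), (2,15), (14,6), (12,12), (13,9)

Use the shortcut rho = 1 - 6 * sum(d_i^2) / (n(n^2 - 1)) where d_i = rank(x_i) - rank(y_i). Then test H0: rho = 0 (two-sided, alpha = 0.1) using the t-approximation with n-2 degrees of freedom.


Step 1: Rank x and y separately (midranks; no ties here).
rank(x): 1->1, 5->3, 2->2, 14->6, 12->4, 13->5
rank(y): 11->4, 2->1, 15->6, 6->2, 12->5, 9->3
Step 2: d_i = R_x(i) - R_y(i); compute d_i^2.
  (1-4)^2=9, (3-1)^2=4, (2-6)^2=16, (6-2)^2=16, (4-5)^2=1, (5-3)^2=4
sum(d^2) = 50.
Step 3: rho = 1 - 6*50 / (6*(6^2 - 1)) = 1 - 300/210 = -0.428571.
Step 4: Under H0, t = rho * sqrt((n-2)/(1-rho^2)) = -0.9487 ~ t(4).
Step 5: Two-sided p-value from the t-distribution with 4 df = 0.396501.
Step 6: alpha = 0.1. fail to reject H0.

rho = -0.4286, p = 0.396501, fail to reject H0 at alpha = 0.1.


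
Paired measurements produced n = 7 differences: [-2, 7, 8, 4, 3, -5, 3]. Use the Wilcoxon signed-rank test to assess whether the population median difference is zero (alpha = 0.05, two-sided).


Step 1: Drop any zero differences (none here) and take |d_i|.
|d| = [2, 7, 8, 4, 3, 5, 3]
Step 2: Midrank |d_i| (ties get averaged ranks).
ranks: |2|->1, |7|->6, |8|->7, |4|->4, |3|->2.5, |5|->5, |3|->2.5
Step 3: Attach original signs; sum ranks with positive sign and with negative sign.
W+ = 6 + 7 + 4 + 2.5 + 2.5 = 22
W- = 1 + 5 = 6
(Check: W+ + W- = 28 should equal n(n+1)/2 = 28.)
Step 4: Test statistic W = min(W+, W-) = 6.
Step 5: Ties in |d|, so use the tie-corrected normal approximation.
        E[W] = n(n+1)/4 = 7*8/4 = 14.
        Tie groups: |d|=3 (t=2); sum(t^3 - t) = 6.
        Var[W] = n(n+1)(2n+1)/24 - sum(t^3-t)/48 = 840/24 - 6/48 = 34.875.
        z = (W - E[W]) / sqrt(Var[W]) = (6 - 14) / 5.9055 = -1.3547.
        Two-sided p = 2*Phi(z) = 0.175523.
Step 6: alpha = 0.05. fail to reject H0.

W+ = 22, W- = 6, W = min = 6, p = 0.175523, fail to reject H0.


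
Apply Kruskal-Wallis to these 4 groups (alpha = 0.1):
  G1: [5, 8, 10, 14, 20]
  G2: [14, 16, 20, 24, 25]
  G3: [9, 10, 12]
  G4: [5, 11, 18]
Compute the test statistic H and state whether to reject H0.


Step 1: Combine all N = 16 observations and assign midranks.
sorted (value, group, rank): (5,G1,1.5), (5,G4,1.5), (8,G1,3), (9,G3,4), (10,G1,5.5), (10,G3,5.5), (11,G4,7), (12,G3,8), (14,G1,9.5), (14,G2,9.5), (16,G2,11), (18,G4,12), (20,G1,13.5), (20,G2,13.5), (24,G2,15), (25,G2,16)
Step 2: Sum ranks within each group.
R_1 = 33 (n_1 = 5)
R_2 = 65 (n_2 = 5)
R_3 = 17.5 (n_3 = 3)
R_4 = 20.5 (n_4 = 3)
Step 3: H = 12/(N(N+1)) * sum(R_i^2/n_i) - 3(N+1)
     = 12/(16*17) * (33^2/5 + 65^2/5 + 17.5^2/3 + 20.5^2/3) - 3*17
     = 0.044118 * 1304.97 - 51
     = 6.572059.
Step 4: Ties present; correction factor C = 1 - 24/(16^3 - 16) = 0.994118. Corrected H = 6.572059 / 0.994118 = 6.610947.
Step 5: Under H0, H ~ chi^2(3); p-value = 0.085388.
Step 6: alpha = 0.1. reject H0.

H = 6.6109, df = 3, p = 0.085388, reject H0.


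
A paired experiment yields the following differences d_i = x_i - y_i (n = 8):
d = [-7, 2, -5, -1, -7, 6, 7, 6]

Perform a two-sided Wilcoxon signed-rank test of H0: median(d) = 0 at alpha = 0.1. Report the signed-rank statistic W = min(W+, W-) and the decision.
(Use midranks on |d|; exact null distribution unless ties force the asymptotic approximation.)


Step 1: Drop any zero differences (none here) and take |d_i|.
|d| = [7, 2, 5, 1, 7, 6, 7, 6]
Step 2: Midrank |d_i| (ties get averaged ranks).
ranks: |7|->7, |2|->2, |5|->3, |1|->1, |7|->7, |6|->4.5, |7|->7, |6|->4.5
Step 3: Attach original signs; sum ranks with positive sign and with negative sign.
W+ = 2 + 4.5 + 7 + 4.5 = 18
W- = 7 + 3 + 1 + 7 = 18
(Check: W+ + W- = 36 should equal n(n+1)/2 = 36.)
Step 4: Test statistic W = min(W+, W-) = 18.
Step 5: Ties in |d|, so use the tie-corrected normal approximation.
        E[W] = n(n+1)/4 = 8*9/4 = 18.
        Tie groups: |d|=6 (t=2), |d|=7 (t=3); sum(t^3 - t) = 30.
        Var[W] = n(n+1)(2n+1)/24 - sum(t^3-t)/48 = 1224/24 - 30/48 = 50.375.
        z = (W - E[W]) / sqrt(Var[W]) = (18 - 18) / 7.0975 = 0.0000.
        Two-sided p = 2*Phi(z) = 1.000000.
Step 6: alpha = 0.1. fail to reject H0.

W+ = 18, W- = 18, W = min = 18, p = 1.000000, fail to reject H0.


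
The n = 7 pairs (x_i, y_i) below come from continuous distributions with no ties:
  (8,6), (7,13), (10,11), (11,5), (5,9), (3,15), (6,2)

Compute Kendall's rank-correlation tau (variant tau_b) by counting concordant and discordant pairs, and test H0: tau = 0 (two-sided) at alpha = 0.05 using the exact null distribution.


Step 1: Enumerate the 21 unordered pairs (i,j) with i<j and classify each by sign(x_j-x_i) * sign(y_j-y_i).
  (1,2):dx=-1,dy=+7->D; (1,3):dx=+2,dy=+5->C; (1,4):dx=+3,dy=-1->D; (1,5):dx=-3,dy=+3->D
  (1,6):dx=-5,dy=+9->D; (1,7):dx=-2,dy=-4->C; (2,3):dx=+3,dy=-2->D; (2,4):dx=+4,dy=-8->D
  (2,5):dx=-2,dy=-4->C; (2,6):dx=-4,dy=+2->D; (2,7):dx=-1,dy=-11->C; (3,4):dx=+1,dy=-6->D
  (3,5):dx=-5,dy=-2->C; (3,6):dx=-7,dy=+4->D; (3,7):dx=-4,dy=-9->C; (4,5):dx=-6,dy=+4->D
  (4,6):dx=-8,dy=+10->D; (4,7):dx=-5,dy=-3->C; (5,6):dx=-2,dy=+6->D; (5,7):dx=+1,dy=-7->D
  (6,7):dx=+3,dy=-13->D
Step 2: C = 7, D = 14, total pairs = 21.
Step 3: tau = (C - D)/(n(n-1)/2) = (7 - 14)/21 = -0.333333.
Step 4: Exact two-sided p-value (enumerate n! = 5040 permutations of y under H0): p = 0.381349.
Step 5: alpha = 0.05. fail to reject H0.

tau_b = -0.3333 (C=7, D=14), p = 0.381349, fail to reject H0.


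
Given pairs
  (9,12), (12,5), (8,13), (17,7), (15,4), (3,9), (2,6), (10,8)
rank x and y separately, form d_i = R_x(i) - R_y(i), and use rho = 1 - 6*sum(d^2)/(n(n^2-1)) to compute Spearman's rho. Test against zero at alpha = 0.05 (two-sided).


Step 1: Rank x and y separately (midranks; no ties here).
rank(x): 9->4, 12->6, 8->3, 17->8, 15->7, 3->2, 2->1, 10->5
rank(y): 12->7, 5->2, 13->8, 7->4, 4->1, 9->6, 6->3, 8->5
Step 2: d_i = R_x(i) - R_y(i); compute d_i^2.
  (4-7)^2=9, (6-2)^2=16, (3-8)^2=25, (8-4)^2=16, (7-1)^2=36, (2-6)^2=16, (1-3)^2=4, (5-5)^2=0
sum(d^2) = 122.
Step 3: rho = 1 - 6*122 / (8*(8^2 - 1)) = 1 - 732/504 = -0.452381.
Step 4: Under H0, t = rho * sqrt((n-2)/(1-rho^2)) = -1.2425 ~ t(6).
Step 5: Two-sided p-value from the t-distribution with 6 df = 0.260405.
Step 6: alpha = 0.05. fail to reject H0.

rho = -0.4524, p = 0.260405, fail to reject H0 at alpha = 0.05.


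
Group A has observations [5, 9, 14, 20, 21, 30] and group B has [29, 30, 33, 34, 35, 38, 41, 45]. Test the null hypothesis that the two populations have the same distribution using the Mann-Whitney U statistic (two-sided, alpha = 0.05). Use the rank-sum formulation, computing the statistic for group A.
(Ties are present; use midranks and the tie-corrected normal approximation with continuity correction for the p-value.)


Step 1: Combine and sort all 14 observations; assign midranks.
sorted (value, group): (5,X), (9,X), (14,X), (20,X), (21,X), (29,Y), (30,X), (30,Y), (33,Y), (34,Y), (35,Y), (38,Y), (41,Y), (45,Y)
ranks: 5->1, 9->2, 14->3, 20->4, 21->5, 29->6, 30->7.5, 30->7.5, 33->9, 34->10, 35->11, 38->12, 41->13, 45->14
Step 2: Rank sum for X: R1 = 1 + 2 + 3 + 4 + 5 + 7.5 = 22.5.
Step 3: U_X = R1 - n1(n1+1)/2 = 22.5 - 6*7/2 = 22.5 - 21 = 1.5.
       U_Y = n1*n2 - U_X = 48 - 1.5 = 46.5.
Step 4: Ties are present, so use the tie-corrected normal approximation (with continuity correction) for the p-value.
Step 5: p-value = 0.004465; compare to alpha = 0.05. reject H0.

U_X = 1.5, p = 0.004465, reject H0 at alpha = 0.05.


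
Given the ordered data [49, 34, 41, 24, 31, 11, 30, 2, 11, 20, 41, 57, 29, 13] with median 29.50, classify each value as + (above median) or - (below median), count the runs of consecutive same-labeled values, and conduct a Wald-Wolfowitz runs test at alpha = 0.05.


Step 1: Compute median = 29.50; label A = above, B = below.
Labels in order: AAABABABBBAABB  (n_A = 7, n_B = 7)
Step 2: Count runs R = 8.
Step 3: Under H0 (random ordering), E[R] = 2*n_A*n_B/(n_A+n_B) + 1 = 2*7*7/14 + 1 = 8.0000.
        Var[R] = 2*n_A*n_B*(2*n_A*n_B - n_A - n_B) / ((n_A+n_B)^2 * (n_A+n_B-1)) = 8232/2548 = 3.2308.
        SD[R] = 1.7974.
Step 4: R = E[R], so z = 0 with no continuity correction.
Step 5: Two-sided p-value via normal approximation = 2*(1 - Phi(|z|)) = 1.000000.
Step 6: alpha = 0.05. fail to reject H0.

R = 8, z = 0.0000, p = 1.000000, fail to reject H0.


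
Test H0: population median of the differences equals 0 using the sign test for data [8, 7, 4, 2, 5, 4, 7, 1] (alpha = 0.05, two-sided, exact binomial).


Step 1: Discard zero differences. Original n = 8; n_eff = number of nonzero differences = 8.
Nonzero differences (with sign): +8, +7, +4, +2, +5, +4, +7, +1
Step 2: Count signs: positive = 8, negative = 0.
Step 3: Under H0: P(positive) = 0.5, so the number of positives S ~ Bin(8, 0.5).
Step 4: Two-sided exact p-value = sum of Bin(8,0.5) probabilities at or below the observed probability = 0.007812.
Step 5: alpha = 0.05. reject H0.

n_eff = 8, pos = 8, neg = 0, p = 0.007812, reject H0.


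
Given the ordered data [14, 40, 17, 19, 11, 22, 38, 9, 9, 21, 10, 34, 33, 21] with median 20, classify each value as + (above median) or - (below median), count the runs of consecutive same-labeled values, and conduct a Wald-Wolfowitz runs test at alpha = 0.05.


Step 1: Compute median = 20; label A = above, B = below.
Labels in order: BABBBAABBABAAA  (n_A = 7, n_B = 7)
Step 2: Count runs R = 8.
Step 3: Under H0 (random ordering), E[R] = 2*n_A*n_B/(n_A+n_B) + 1 = 2*7*7/14 + 1 = 8.0000.
        Var[R] = 2*n_A*n_B*(2*n_A*n_B - n_A - n_B) / ((n_A+n_B)^2 * (n_A+n_B-1)) = 8232/2548 = 3.2308.
        SD[R] = 1.7974.
Step 4: R = E[R], so z = 0 with no continuity correction.
Step 5: Two-sided p-value via normal approximation = 2*(1 - Phi(|z|)) = 1.000000.
Step 6: alpha = 0.05. fail to reject H0.

R = 8, z = 0.0000, p = 1.000000, fail to reject H0.


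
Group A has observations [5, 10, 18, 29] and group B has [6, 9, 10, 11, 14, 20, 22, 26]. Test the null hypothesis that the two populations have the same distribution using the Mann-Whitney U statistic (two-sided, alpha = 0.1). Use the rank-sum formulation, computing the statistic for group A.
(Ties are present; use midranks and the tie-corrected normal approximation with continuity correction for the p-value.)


Step 1: Combine and sort all 12 observations; assign midranks.
sorted (value, group): (5,X), (6,Y), (9,Y), (10,X), (10,Y), (11,Y), (14,Y), (18,X), (20,Y), (22,Y), (26,Y), (29,X)
ranks: 5->1, 6->2, 9->3, 10->4.5, 10->4.5, 11->6, 14->7, 18->8, 20->9, 22->10, 26->11, 29->12
Step 2: Rank sum for X: R1 = 1 + 4.5 + 8 + 12 = 25.5.
Step 3: U_X = R1 - n1(n1+1)/2 = 25.5 - 4*5/2 = 25.5 - 10 = 15.5.
       U_Y = n1*n2 - U_X = 32 - 15.5 = 16.5.
Step 4: Ties are present, so use the tie-corrected normal approximation (with continuity correction) for the p-value.
Step 5: p-value = 1.000000; compare to alpha = 0.1. fail to reject H0.

U_X = 15.5, p = 1.000000, fail to reject H0 at alpha = 0.1.


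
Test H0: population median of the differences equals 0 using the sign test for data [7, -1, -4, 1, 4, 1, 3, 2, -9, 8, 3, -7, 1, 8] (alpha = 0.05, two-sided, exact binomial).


Step 1: Discard zero differences. Original n = 14; n_eff = number of nonzero differences = 14.
Nonzero differences (with sign): +7, -1, -4, +1, +4, +1, +3, +2, -9, +8, +3, -7, +1, +8
Step 2: Count signs: positive = 10, negative = 4.
Step 3: Under H0: P(positive) = 0.5, so the number of positives S ~ Bin(14, 0.5).
Step 4: Two-sided exact p-value = sum of Bin(14,0.5) probabilities at or below the observed probability = 0.179565.
Step 5: alpha = 0.05. fail to reject H0.

n_eff = 14, pos = 10, neg = 4, p = 0.179565, fail to reject H0.


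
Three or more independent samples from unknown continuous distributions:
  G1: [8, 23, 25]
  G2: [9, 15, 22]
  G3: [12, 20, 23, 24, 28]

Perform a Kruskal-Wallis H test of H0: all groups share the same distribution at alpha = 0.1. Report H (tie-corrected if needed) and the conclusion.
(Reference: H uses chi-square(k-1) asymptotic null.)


Step 1: Combine all N = 11 observations and assign midranks.
sorted (value, group, rank): (8,G1,1), (9,G2,2), (12,G3,3), (15,G2,4), (20,G3,5), (22,G2,6), (23,G1,7.5), (23,G3,7.5), (24,G3,9), (25,G1,10), (28,G3,11)
Step 2: Sum ranks within each group.
R_1 = 18.5 (n_1 = 3)
R_2 = 12 (n_2 = 3)
R_3 = 35.5 (n_3 = 5)
Step 3: H = 12/(N(N+1)) * sum(R_i^2/n_i) - 3(N+1)
     = 12/(11*12) * (18.5^2/3 + 12^2/3 + 35.5^2/5) - 3*12
     = 0.090909 * 414.133 - 36
     = 1.648485.
Step 4: Ties present; correction factor C = 1 - 6/(11^3 - 11) = 0.995455. Corrected H = 1.648485 / 0.995455 = 1.656012.
Step 5: Under H0, H ~ chi^2(2); p-value = 0.436920.
Step 6: alpha = 0.1. fail to reject H0.

H = 1.6560, df = 2, p = 0.436920, fail to reject H0.


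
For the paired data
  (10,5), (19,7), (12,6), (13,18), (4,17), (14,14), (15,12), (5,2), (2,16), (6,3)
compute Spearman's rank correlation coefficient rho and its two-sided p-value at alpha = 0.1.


Step 1: Rank x and y separately (midranks; no ties here).
rank(x): 10->5, 19->10, 12->6, 13->7, 4->2, 14->8, 15->9, 5->3, 2->1, 6->4
rank(y): 5->3, 7->5, 6->4, 18->10, 17->9, 14->7, 12->6, 2->1, 16->8, 3->2
Step 2: d_i = R_x(i) - R_y(i); compute d_i^2.
  (5-3)^2=4, (10-5)^2=25, (6-4)^2=4, (7-10)^2=9, (2-9)^2=49, (8-7)^2=1, (9-6)^2=9, (3-1)^2=4, (1-8)^2=49, (4-2)^2=4
sum(d^2) = 158.
Step 3: rho = 1 - 6*158 / (10*(10^2 - 1)) = 1 - 948/990 = 0.042424.
Step 4: Under H0, t = rho * sqrt((n-2)/(1-rho^2)) = 0.1201 ~ t(8).
Step 5: Two-sided p-value from the t-distribution with 8 df = 0.907364.
Step 6: alpha = 0.1. fail to reject H0.

rho = 0.0424, p = 0.907364, fail to reject H0 at alpha = 0.1.


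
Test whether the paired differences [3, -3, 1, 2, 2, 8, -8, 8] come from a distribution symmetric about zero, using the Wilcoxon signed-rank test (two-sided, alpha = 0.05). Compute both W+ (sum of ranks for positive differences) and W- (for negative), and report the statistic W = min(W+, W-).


Step 1: Drop any zero differences (none here) and take |d_i|.
|d| = [3, 3, 1, 2, 2, 8, 8, 8]
Step 2: Midrank |d_i| (ties get averaged ranks).
ranks: |3|->4.5, |3|->4.5, |1|->1, |2|->2.5, |2|->2.5, |8|->7, |8|->7, |8|->7
Step 3: Attach original signs; sum ranks with positive sign and with negative sign.
W+ = 4.5 + 1 + 2.5 + 2.5 + 7 + 7 = 24.5
W- = 4.5 + 7 = 11.5
(Check: W+ + W- = 36 should equal n(n+1)/2 = 36.)
Step 4: Test statistic W = min(W+, W-) = 11.5.
Step 5: Ties in |d|, so use the tie-corrected normal approximation.
        E[W] = n(n+1)/4 = 8*9/4 = 18.
        Tie groups: |d|=2 (t=2), |d|=3 (t=2), |d|=8 (t=3); sum(t^3 - t) = 36.
        Var[W] = n(n+1)(2n+1)/24 - sum(t^3-t)/48 = 1224/24 - 36/48 = 50.25.
        z = (W - E[W]) / sqrt(Var[W]) = (11.5 - 18) / 7.0887 = -0.9169.
        Two-sided p = 2*Phi(z) = 0.359169.
Step 6: alpha = 0.05. fail to reject H0.

W+ = 24.5, W- = 11.5, W = min = 11.5, p = 0.359169, fail to reject H0.


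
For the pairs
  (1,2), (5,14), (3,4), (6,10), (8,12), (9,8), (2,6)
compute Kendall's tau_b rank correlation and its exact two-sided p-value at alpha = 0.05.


Step 1: Enumerate the 21 unordered pairs (i,j) with i<j and classify each by sign(x_j-x_i) * sign(y_j-y_i).
  (1,2):dx=+4,dy=+12->C; (1,3):dx=+2,dy=+2->C; (1,4):dx=+5,dy=+8->C; (1,5):dx=+7,dy=+10->C
  (1,6):dx=+8,dy=+6->C; (1,7):dx=+1,dy=+4->C; (2,3):dx=-2,dy=-10->C; (2,4):dx=+1,dy=-4->D
  (2,5):dx=+3,dy=-2->D; (2,6):dx=+4,dy=-6->D; (2,7):dx=-3,dy=-8->C; (3,4):dx=+3,dy=+6->C
  (3,5):dx=+5,dy=+8->C; (3,6):dx=+6,dy=+4->C; (3,7):dx=-1,dy=+2->D; (4,5):dx=+2,dy=+2->C
  (4,6):dx=+3,dy=-2->D; (4,7):dx=-4,dy=-4->C; (5,6):dx=+1,dy=-4->D; (5,7):dx=-6,dy=-6->C
  (6,7):dx=-7,dy=-2->C
Step 2: C = 15, D = 6, total pairs = 21.
Step 3: tau = (C - D)/(n(n-1)/2) = (15 - 6)/21 = 0.428571.
Step 4: Exact two-sided p-value (enumerate n! = 5040 permutations of y under H0): p = 0.238889.
Step 5: alpha = 0.05. fail to reject H0.

tau_b = 0.4286 (C=15, D=6), p = 0.238889, fail to reject H0.


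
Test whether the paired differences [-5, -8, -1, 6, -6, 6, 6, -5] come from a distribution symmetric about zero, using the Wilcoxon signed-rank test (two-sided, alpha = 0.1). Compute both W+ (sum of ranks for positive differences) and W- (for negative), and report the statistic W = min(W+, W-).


Step 1: Drop any zero differences (none here) and take |d_i|.
|d| = [5, 8, 1, 6, 6, 6, 6, 5]
Step 2: Midrank |d_i| (ties get averaged ranks).
ranks: |5|->2.5, |8|->8, |1|->1, |6|->5.5, |6|->5.5, |6|->5.5, |6|->5.5, |5|->2.5
Step 3: Attach original signs; sum ranks with positive sign and with negative sign.
W+ = 5.5 + 5.5 + 5.5 = 16.5
W- = 2.5 + 8 + 1 + 5.5 + 2.5 = 19.5
(Check: W+ + W- = 36 should equal n(n+1)/2 = 36.)
Step 4: Test statistic W = min(W+, W-) = 16.5.
Step 5: Ties in |d|, so use the tie-corrected normal approximation.
        E[W] = n(n+1)/4 = 8*9/4 = 18.
        Tie groups: |d|=5 (t=2), |d|=6 (t=4); sum(t^3 - t) = 66.
        Var[W] = n(n+1)(2n+1)/24 - sum(t^3-t)/48 = 1224/24 - 66/48 = 49.625.
        z = (W - E[W]) / sqrt(Var[W]) = (16.5 - 18) / 7.0445 = -0.2129.
        Two-sided p = 2*Phi(z) = 0.831380.
Step 6: alpha = 0.1. fail to reject H0.

W+ = 16.5, W- = 19.5, W = min = 16.5, p = 0.831380, fail to reject H0.


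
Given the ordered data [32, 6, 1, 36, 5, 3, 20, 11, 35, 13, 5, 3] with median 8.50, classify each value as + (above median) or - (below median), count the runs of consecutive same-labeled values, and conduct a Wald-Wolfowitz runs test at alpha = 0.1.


Step 1: Compute median = 8.50; label A = above, B = below.
Labels in order: ABBABBAAAABB  (n_A = 6, n_B = 6)
Step 2: Count runs R = 6.
Step 3: Under H0 (random ordering), E[R] = 2*n_A*n_B/(n_A+n_B) + 1 = 2*6*6/12 + 1 = 7.0000.
        Var[R] = 2*n_A*n_B*(2*n_A*n_B - n_A - n_B) / ((n_A+n_B)^2 * (n_A+n_B-1)) = 4320/1584 = 2.7273.
        SD[R] = 1.6514.
Step 4: Continuity-corrected z = (R + 0.5 - E[R]) / SD[R] = (6 + 0.5 - 7.0000) / 1.6514 = -0.3028.
Step 5: Two-sided p-value via normal approximation = 2*(1 - Phi(|z|)) = 0.762069.
Step 6: alpha = 0.1. fail to reject H0.

R = 6, z = -0.3028, p = 0.762069, fail to reject H0.


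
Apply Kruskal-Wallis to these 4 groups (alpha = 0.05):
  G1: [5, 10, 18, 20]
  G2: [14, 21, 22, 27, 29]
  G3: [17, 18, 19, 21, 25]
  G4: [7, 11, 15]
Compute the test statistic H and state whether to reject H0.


Step 1: Combine all N = 17 observations and assign midranks.
sorted (value, group, rank): (5,G1,1), (7,G4,2), (10,G1,3), (11,G4,4), (14,G2,5), (15,G4,6), (17,G3,7), (18,G1,8.5), (18,G3,8.5), (19,G3,10), (20,G1,11), (21,G2,12.5), (21,G3,12.5), (22,G2,14), (25,G3,15), (27,G2,16), (29,G2,17)
Step 2: Sum ranks within each group.
R_1 = 23.5 (n_1 = 4)
R_2 = 64.5 (n_2 = 5)
R_3 = 53 (n_3 = 5)
R_4 = 12 (n_4 = 3)
Step 3: H = 12/(N(N+1)) * sum(R_i^2/n_i) - 3(N+1)
     = 12/(17*18) * (23.5^2/4 + 64.5^2/5 + 53^2/5 + 12^2/3) - 3*18
     = 0.039216 * 1579.91 - 54
     = 7.957353.
Step 4: Ties present; correction factor C = 1 - 12/(17^3 - 17) = 0.997549. Corrected H = 7.957353 / 0.997549 = 7.976904.
Step 5: Under H0, H ~ chi^2(3); p-value = 0.046491.
Step 6: alpha = 0.05. reject H0.

H = 7.9769, df = 3, p = 0.046491, reject H0.


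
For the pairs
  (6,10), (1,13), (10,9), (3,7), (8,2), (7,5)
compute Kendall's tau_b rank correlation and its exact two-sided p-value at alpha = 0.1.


Step 1: Enumerate the 15 unordered pairs (i,j) with i<j and classify each by sign(x_j-x_i) * sign(y_j-y_i).
  (1,2):dx=-5,dy=+3->D; (1,3):dx=+4,dy=-1->D; (1,4):dx=-3,dy=-3->C; (1,5):dx=+2,dy=-8->D
  (1,6):dx=+1,dy=-5->D; (2,3):dx=+9,dy=-4->D; (2,4):dx=+2,dy=-6->D; (2,5):dx=+7,dy=-11->D
  (2,6):dx=+6,dy=-8->D; (3,4):dx=-7,dy=-2->C; (3,5):dx=-2,dy=-7->C; (3,6):dx=-3,dy=-4->C
  (4,5):dx=+5,dy=-5->D; (4,6):dx=+4,dy=-2->D; (5,6):dx=-1,dy=+3->D
Step 2: C = 4, D = 11, total pairs = 15.
Step 3: tau = (C - D)/(n(n-1)/2) = (4 - 11)/15 = -0.466667.
Step 4: Exact two-sided p-value (enumerate n! = 720 permutations of y under H0): p = 0.272222.
Step 5: alpha = 0.1. fail to reject H0.

tau_b = -0.4667 (C=4, D=11), p = 0.272222, fail to reject H0.


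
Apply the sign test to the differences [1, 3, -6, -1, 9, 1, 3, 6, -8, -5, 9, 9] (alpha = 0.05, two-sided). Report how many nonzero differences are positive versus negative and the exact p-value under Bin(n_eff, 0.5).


Step 1: Discard zero differences. Original n = 12; n_eff = number of nonzero differences = 12.
Nonzero differences (with sign): +1, +3, -6, -1, +9, +1, +3, +6, -8, -5, +9, +9
Step 2: Count signs: positive = 8, negative = 4.
Step 3: Under H0: P(positive) = 0.5, so the number of positives S ~ Bin(12, 0.5).
Step 4: Two-sided exact p-value = sum of Bin(12,0.5) probabilities at or below the observed probability = 0.387695.
Step 5: alpha = 0.05. fail to reject H0.

n_eff = 12, pos = 8, neg = 4, p = 0.387695, fail to reject H0.
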